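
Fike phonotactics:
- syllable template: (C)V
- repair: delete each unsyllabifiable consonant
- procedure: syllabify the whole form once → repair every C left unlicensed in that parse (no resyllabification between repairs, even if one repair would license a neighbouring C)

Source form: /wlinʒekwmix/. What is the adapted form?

The consonants /w/, /n/, /k/, /w/, /x/ cannot be parsed into a legal (C)V syllable (no codas are permitted; onsets are limited to one consonant).
Deleting the stranded consonants removes /w/, /n/, /k/, /w/, /x/.

liʒemi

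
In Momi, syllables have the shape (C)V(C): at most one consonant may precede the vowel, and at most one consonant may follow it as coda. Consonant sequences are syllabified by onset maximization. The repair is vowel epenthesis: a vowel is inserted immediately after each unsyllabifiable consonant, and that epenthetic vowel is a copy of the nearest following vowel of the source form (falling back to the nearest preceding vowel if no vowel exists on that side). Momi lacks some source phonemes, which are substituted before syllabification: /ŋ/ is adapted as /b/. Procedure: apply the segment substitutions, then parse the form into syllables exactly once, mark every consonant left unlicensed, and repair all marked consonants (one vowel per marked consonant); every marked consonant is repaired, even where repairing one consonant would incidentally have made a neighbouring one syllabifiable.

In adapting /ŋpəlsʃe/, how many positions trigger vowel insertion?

2

After substitution the input is /bpəlsʃe/.
The unsyllabifiable consonants are /b/, /s/; each receives one epenthetic vowel.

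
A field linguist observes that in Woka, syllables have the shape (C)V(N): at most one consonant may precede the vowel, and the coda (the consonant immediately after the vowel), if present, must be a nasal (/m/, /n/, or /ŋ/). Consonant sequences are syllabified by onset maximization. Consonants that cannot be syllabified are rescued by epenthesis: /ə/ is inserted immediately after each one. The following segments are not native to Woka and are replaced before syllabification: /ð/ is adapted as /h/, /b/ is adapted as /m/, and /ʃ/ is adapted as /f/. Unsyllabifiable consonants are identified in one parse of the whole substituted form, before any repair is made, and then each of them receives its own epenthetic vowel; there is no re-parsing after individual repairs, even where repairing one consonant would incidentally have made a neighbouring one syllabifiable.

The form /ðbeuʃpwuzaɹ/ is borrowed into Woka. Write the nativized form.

Substitution: /ð/ → /h/, /b/ → /m/, /ʃ/ → /f/, giving /hmeufpwuzaɹ/.
The consonants /h/, /f/, /p/, /ɹ/ cannot be parsed into a legal (C)V(N) syllable (only a nasal (/m/, /n/, or /ŋ/) is licensed in coda position; onsets are limited to one consonant).
Epenthesis after each stranded consonant: /h/ → /hə/, /f/ → /fə/, /p/ → /pə/, /ɹ/ → /ɹə/.

həmeufəpəwuzaɹə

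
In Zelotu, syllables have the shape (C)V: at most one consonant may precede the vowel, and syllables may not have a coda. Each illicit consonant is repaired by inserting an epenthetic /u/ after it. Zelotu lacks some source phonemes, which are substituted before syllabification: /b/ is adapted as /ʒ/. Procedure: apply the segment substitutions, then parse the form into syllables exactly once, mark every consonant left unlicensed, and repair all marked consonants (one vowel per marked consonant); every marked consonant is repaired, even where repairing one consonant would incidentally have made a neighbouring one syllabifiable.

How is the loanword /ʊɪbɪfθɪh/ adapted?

Substitution: /b/ → /ʒ/, giving /ʊɪʒɪfθɪh/.
The consonants /f/, /h/ cannot be parsed into a legal (C)V syllable (no codas are permitted; onsets are limited to one consonant).
Each unlicensed consonant becomes the onset of a new syllable: /f/ → /fu/, /h/ → /hu/.

ʊɪʒɪfuθɪhu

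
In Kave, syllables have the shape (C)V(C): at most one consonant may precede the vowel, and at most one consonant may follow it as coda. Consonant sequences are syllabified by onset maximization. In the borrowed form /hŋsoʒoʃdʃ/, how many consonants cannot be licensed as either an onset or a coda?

Syllabifying with onset maximization leaves /h/, /ŋ/, /d/, /ʃ/ stranded (at most one coda consonant is licensed; onsets are limited to one consonant).

4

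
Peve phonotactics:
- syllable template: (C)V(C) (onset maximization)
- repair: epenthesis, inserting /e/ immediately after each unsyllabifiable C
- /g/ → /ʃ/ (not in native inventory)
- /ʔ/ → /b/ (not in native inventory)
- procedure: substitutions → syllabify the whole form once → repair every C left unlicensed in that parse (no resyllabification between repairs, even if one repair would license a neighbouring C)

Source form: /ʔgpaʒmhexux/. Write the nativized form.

Substitution: /ʔ/ → /b/, /g/ → /ʃ/, giving /bʃpaʒmhexux/.
Under (C)V(C), the unsyllabifiable consonants are /b/, /ʃ/, /m/ (at most one coda consonant is licensed; onsets are limited to one consonant).
Each unlicensed consonant becomes the onset of a new syllable: /b/ → /be/, /ʃ/ → /ʃe/, /m/ → /me/.

beʃepaʒmehexux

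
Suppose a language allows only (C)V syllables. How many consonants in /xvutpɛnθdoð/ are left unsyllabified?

5

The consonants /x/, /t/, /n/, /θ/, /ð/ cannot be parsed into a legal (C)V syllable (no codas are permitted; onsets are limited to one consonant).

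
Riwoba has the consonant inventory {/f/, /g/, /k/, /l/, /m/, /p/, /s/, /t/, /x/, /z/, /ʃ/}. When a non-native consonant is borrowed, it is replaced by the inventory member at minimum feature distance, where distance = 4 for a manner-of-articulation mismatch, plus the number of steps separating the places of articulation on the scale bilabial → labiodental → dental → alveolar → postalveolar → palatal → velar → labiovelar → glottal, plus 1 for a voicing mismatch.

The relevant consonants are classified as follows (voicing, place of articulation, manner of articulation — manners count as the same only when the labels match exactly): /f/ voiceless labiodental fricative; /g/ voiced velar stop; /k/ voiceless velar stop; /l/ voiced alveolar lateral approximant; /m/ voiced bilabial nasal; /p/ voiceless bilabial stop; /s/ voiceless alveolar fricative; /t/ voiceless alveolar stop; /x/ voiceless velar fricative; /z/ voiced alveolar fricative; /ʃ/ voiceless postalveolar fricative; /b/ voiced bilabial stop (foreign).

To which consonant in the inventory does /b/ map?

p

/p/ is closest: same manner (stop), place distance 0 (bilabial→bilabial), voicing differs (+1); total 1. Next closest is /m/ at distance 4.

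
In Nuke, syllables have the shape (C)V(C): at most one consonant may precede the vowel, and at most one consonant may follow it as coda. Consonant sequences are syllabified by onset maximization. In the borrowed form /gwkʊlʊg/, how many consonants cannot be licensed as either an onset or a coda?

2

Syllabifying with onset maximization leaves /g/, /w/ stranded (at most one coda consonant is licensed; onsets are limited to one consonant).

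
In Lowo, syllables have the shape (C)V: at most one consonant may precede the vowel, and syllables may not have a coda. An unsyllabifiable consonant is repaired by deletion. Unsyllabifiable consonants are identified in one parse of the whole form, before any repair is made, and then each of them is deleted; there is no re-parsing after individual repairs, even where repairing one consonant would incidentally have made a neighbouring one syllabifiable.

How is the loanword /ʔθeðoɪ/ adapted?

θeðoɪ

Syllabifying with onset maximization leaves /ʔ/ stranded (no codas are permitted; onsets are limited to one consonant).
Deleting the stranded consonants removes /ʔ/.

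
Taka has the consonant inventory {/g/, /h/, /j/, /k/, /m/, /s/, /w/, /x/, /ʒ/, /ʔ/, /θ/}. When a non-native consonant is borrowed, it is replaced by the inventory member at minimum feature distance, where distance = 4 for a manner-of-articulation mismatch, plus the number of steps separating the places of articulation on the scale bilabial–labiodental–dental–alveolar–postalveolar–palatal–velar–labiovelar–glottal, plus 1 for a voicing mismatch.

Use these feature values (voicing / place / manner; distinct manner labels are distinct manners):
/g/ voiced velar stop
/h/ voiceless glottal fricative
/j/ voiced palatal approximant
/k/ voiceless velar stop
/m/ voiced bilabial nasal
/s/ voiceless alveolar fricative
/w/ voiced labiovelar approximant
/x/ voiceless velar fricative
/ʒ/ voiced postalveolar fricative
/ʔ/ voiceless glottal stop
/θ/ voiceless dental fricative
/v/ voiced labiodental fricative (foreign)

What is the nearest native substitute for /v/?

/θ/ is closest: same manner (fricative), place distance 1 (labiodental→dental), voicing differs (+1); total 2. Next closest is /s/ at distance 3.

θ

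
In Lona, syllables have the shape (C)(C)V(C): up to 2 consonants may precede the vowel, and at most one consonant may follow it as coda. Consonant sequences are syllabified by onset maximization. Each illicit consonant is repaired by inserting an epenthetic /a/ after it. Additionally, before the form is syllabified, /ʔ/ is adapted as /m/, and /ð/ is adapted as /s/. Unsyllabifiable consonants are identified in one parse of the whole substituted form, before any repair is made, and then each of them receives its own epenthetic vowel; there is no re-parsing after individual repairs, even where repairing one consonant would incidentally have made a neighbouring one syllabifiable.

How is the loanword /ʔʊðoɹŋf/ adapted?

mʊsoɹŋafa

Substitution: /ʔ/ → /m/, /ð/ → /s/, giving /mʊsoɹŋf/.
The consonants /ŋ/, /f/ cannot be parsed into a legal (C)(C)V(C) syllable (at most one coda consonant is licensed; onsets may contain at most 2 consonants).
Inserting the epenthetic vowel yields /ŋ/ → /ŋa/, /f/ → /fa/.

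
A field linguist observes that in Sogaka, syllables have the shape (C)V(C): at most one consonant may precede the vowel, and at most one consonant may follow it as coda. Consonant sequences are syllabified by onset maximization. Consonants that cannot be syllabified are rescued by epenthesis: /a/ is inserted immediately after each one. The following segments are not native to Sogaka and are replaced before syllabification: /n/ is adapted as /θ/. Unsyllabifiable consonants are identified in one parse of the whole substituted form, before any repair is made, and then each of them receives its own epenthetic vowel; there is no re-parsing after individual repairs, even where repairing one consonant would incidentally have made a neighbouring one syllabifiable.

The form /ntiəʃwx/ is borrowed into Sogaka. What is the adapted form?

Substitution: /n/ → /θ/, giving /θtiəʃwx/.
Syllabifying with onset maximization leaves /θ/, /w/, /x/ stranded (at most one coda consonant is licensed; onsets are limited to one consonant).
Epenthesis after each stranded consonant: /θ/ → /θa/, /w/ → /wa/, /x/ → /xa/.

θatiəʃwaxa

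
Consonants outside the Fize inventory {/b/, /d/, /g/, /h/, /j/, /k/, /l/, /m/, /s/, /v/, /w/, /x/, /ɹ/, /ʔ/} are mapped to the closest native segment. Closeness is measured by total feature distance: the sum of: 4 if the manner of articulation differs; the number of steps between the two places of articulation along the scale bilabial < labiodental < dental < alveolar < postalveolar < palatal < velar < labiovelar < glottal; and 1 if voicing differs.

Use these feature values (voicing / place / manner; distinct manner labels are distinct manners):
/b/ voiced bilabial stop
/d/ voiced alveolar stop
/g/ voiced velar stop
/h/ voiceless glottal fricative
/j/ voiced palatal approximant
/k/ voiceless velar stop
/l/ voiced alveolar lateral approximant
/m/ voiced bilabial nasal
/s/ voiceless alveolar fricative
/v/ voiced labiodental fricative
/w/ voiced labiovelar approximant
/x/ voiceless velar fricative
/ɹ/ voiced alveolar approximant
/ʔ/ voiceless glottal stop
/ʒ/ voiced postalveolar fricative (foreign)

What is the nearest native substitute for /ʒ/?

s

/s/ is closest: same manner (fricative), place distance 1 (postalveolar→alveolar), voicing differs (+1); total 2. Next closest is /v/ at distance 3.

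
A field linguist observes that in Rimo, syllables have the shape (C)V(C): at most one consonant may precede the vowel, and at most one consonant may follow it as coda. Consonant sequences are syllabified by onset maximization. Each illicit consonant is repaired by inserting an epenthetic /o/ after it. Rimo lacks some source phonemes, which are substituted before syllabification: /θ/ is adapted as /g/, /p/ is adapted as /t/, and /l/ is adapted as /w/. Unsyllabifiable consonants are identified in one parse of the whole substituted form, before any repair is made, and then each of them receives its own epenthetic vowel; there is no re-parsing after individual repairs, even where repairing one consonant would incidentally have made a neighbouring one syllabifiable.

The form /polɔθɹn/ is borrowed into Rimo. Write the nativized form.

towɔgɹono

Substitution: /p/ → /t/, /l/ → /w/, /θ/ → /g/, giving /towɔgɹn/.
Syllabifying with onset maximization leaves /ɹ/, /n/ stranded (at most one coda consonant is licensed; onsets are limited to one consonant).
Inserting the epenthetic vowel yields /ɹ/ → /ɹo/, /n/ → /no/.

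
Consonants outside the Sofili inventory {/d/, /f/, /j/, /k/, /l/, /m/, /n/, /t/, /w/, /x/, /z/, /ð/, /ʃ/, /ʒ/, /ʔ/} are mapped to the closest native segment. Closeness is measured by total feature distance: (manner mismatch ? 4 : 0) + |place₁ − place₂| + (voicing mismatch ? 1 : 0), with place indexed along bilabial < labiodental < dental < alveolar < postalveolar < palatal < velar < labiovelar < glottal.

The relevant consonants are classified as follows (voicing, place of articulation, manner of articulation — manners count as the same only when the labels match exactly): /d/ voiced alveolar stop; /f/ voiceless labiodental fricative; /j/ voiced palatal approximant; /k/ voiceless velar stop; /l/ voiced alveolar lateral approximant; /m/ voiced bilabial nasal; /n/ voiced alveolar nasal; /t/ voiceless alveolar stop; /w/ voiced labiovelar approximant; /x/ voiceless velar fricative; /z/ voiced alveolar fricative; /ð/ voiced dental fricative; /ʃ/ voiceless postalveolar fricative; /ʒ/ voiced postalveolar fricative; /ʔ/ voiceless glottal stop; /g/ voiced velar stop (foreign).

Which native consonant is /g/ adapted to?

k

/k/ is closest: same manner (stop), place distance 0 (velar→velar), voicing differs (+1); total 1. Next closest is /d/ at distance 3.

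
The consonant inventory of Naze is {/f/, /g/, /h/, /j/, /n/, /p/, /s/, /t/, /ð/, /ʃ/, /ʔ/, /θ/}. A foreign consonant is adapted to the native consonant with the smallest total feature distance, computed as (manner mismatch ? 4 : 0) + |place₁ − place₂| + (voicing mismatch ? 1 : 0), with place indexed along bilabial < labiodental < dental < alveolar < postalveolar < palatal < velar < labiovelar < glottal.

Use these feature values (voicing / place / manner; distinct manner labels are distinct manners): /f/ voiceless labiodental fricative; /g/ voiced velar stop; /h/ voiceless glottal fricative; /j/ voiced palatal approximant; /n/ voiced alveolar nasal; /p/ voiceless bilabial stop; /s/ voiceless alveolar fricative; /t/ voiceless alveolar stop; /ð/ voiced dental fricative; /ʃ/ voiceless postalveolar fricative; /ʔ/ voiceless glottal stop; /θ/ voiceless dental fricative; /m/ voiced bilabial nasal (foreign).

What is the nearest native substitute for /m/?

/n/ is closest: same manner (nasal), place distance 3 (bilabial→alveolar), same voicing; total 3. Next closest is /p/ at distance 5.

n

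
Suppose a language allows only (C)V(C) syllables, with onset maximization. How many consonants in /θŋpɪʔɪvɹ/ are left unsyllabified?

3

Under (C)V(C), the unsyllabifiable consonants are /θ/, /ŋ/, /ɹ/ (at most one coda consonant is licensed; onsets are limited to one consonant).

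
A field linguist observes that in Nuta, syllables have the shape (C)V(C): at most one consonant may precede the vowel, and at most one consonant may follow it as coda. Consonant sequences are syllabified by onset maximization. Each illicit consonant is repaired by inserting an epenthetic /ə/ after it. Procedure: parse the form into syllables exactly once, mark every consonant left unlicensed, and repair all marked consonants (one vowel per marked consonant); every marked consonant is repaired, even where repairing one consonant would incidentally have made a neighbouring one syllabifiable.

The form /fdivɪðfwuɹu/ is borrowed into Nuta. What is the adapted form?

Under (C)V(C), the unsyllabifiable consonants are /f/, /f/ (at most one coda consonant is licensed; onsets are limited to one consonant).
Inserting the epenthetic vowel yields /f/ → /fə/, /f/ → /fə/.

fədivɪðfəwuɹu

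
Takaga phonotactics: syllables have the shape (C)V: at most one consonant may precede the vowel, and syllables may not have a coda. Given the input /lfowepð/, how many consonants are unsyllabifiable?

Under (C)V, the unsyllabifiable consonants are /l/, /p/, /ð/ (no codas are permitted; onsets are limited to one consonant).

3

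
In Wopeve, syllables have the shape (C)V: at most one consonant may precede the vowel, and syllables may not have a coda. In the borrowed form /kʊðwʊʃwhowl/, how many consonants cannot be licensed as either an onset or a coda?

Under (C)V, the unsyllabifiable consonants are /ð/, /ʃ/, /w/, /w/, /l/ (no codas are permitted; onsets are limited to one consonant).

5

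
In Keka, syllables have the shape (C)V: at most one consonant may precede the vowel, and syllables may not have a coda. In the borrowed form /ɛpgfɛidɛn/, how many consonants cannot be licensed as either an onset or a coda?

3

Under (C)V, the unsyllabifiable consonants are /p/, /g/, /n/ (no codas are permitted; onsets are limited to one consonant).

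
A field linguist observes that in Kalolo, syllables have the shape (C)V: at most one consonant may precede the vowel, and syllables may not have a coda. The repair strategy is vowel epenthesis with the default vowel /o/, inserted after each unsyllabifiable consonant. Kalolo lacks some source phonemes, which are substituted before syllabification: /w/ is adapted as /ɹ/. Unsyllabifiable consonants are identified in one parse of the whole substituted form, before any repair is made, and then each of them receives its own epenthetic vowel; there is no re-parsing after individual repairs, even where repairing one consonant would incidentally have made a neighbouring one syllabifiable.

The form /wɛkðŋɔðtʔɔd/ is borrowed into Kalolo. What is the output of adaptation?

Substitution: /w/ → /ɹ/, giving /ɹɛkðŋɔðtʔɔd/.
The consonants /k/, /ð/, /ð/, /t/, /d/ cannot be parsed into a legal (C)V syllable (no codas are permitted; onsets are limited to one consonant).
Inserting the epenthetic vowel yields /k/ → /ko/, /ð/ → /ðo/, /ð/ → /ðo/, /t/ → /to/, /d/ → /do/.

ɹɛkoðoŋɔðotoʔɔdo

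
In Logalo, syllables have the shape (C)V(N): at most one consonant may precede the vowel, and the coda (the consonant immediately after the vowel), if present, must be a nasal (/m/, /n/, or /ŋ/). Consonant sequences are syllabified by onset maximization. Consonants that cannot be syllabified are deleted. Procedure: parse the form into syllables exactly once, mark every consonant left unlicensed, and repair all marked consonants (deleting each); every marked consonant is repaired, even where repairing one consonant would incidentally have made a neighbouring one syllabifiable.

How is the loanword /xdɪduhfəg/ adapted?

dɪdufə

Syllabifying with onset maximization leaves /x/, /h/, /g/ stranded (only a nasal (/m/, /n/, or /ŋ/) is licensed in coda position; onsets are limited to one consonant).
Deleting the stranded consonants removes /x/, /h/, /g/.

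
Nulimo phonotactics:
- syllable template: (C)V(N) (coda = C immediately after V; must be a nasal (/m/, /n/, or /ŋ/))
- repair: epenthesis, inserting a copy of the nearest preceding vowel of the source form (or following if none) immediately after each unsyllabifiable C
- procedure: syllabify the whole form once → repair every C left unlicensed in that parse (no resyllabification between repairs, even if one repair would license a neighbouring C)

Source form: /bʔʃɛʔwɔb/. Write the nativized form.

bɛʔɛʃɛʔɛwɔbɔ

Syllabifying with onset maximization leaves /b/, /ʔ/, /ʔ/, /b/ stranded (only a nasal (/m/, /n/, or /ŋ/) is licensed in coda position; onsets are limited to one consonant).
Epenthesis after each stranded consonant: /b/ → /bɛ/, /ʔ/ → /ʔɛ/, /ʔ/ → /ʔɛ/, /b/ → /bɔ/.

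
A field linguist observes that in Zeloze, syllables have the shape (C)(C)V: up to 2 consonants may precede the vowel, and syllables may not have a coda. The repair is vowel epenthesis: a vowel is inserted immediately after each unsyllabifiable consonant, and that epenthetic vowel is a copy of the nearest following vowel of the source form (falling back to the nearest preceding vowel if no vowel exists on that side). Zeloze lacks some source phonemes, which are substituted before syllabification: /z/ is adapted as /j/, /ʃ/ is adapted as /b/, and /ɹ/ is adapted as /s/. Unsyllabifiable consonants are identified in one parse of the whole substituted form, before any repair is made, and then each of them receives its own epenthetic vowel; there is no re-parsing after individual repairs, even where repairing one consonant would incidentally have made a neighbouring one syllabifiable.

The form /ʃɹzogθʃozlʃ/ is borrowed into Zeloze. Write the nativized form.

bosjogoθbojolobo

Substitution: /ʃ/ → /b/, /ɹ/ → /s/, /z/ → /j/, giving /bsjogθbojlb/.
Syllabifying with onset maximization leaves /b/, /g/, /j/, /l/, /b/ stranded (no codas are permitted; onsets may contain at most 2 consonants).
Each unlicensed consonant becomes the onset of a new syllable: /b/ → /bo/, /g/ → /go/, /j/ → /jo/, /l/ → /lo/, /b/ → /bo/.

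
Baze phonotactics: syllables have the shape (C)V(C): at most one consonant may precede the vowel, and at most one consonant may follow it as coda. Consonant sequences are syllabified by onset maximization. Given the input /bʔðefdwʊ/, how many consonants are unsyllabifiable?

Syllabifying with onset maximization leaves /b/, /ʔ/, /d/ stranded (at most one coda consonant is licensed; onsets are limited to one consonant).

3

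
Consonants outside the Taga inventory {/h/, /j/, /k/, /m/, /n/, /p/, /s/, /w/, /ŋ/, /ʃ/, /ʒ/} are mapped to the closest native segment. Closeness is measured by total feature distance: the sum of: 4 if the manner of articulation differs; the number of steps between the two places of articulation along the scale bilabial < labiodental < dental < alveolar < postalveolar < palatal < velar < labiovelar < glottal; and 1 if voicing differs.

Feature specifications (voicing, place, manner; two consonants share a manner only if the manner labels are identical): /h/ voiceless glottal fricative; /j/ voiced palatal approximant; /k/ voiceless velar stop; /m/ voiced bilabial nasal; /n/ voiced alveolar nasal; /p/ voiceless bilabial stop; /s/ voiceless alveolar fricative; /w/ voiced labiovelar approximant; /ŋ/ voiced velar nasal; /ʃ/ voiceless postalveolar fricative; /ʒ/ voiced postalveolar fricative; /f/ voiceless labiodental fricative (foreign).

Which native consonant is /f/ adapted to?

s

/s/ is closest: same manner (fricative), place distance 2 (labiodental→alveolar), same voicing; total 2. Next closest is /ʃ/ at distance 3.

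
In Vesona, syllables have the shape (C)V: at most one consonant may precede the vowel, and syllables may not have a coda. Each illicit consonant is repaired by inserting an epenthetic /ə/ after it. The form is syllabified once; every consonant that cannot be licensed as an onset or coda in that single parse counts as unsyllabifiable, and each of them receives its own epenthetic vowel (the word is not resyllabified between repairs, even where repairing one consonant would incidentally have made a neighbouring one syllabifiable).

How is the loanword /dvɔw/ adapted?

dəvɔwə

Syllabifying with onset maximization leaves /d/, /w/ stranded (no codas are permitted; onsets are limited to one consonant).
Each unlicensed consonant becomes the onset of a new syllable: /d/ → /də/, /w/ → /wə/.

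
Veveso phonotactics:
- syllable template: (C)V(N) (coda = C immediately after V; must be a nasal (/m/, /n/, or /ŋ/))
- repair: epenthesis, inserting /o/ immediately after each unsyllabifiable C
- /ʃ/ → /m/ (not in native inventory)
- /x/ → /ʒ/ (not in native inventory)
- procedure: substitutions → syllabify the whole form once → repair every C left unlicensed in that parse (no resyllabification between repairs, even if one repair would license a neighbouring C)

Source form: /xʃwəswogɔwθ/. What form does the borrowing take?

ʒomowəsowogɔwoθo

Substitution: /x/ → /ʒ/, /ʃ/ → /m/, giving /ʒmwəswogɔwθ/.
Syllabifying with onset maximization leaves /ʒ/, /m/, /s/, /w/, /θ/ stranded (only a nasal (/m/, /n/, or /ŋ/) is licensed in coda position; onsets are limited to one consonant).
Each unlicensed consonant becomes the onset of a new syllable: /ʒ/ → /ʒo/, /m/ → /mo/, /s/ → /so/, /w/ → /wo/, /θ/ → /θo/.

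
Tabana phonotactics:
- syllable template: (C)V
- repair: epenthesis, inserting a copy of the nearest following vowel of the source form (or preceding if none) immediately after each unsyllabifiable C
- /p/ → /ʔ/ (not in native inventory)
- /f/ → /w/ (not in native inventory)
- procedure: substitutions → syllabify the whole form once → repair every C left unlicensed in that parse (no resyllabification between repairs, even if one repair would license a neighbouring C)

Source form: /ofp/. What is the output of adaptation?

Substitution: /f/ → /w/, /p/ → /ʔ/, giving /owʔ/.
Syllabifying with onset maximization leaves /w/, /ʔ/ stranded (no codas are permitted; onsets are limited to one consonant).
Each unlicensed consonant becomes the onset of a new syllable: /w/ → /wo/, /ʔ/ → /ʔo/.

owoʔo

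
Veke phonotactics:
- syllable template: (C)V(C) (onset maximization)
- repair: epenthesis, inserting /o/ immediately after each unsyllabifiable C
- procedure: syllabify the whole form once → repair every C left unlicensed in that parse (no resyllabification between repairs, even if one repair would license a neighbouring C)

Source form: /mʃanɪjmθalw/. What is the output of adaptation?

The consonants /m/, /m/, /w/ cannot be parsed into a legal (C)V(C) syllable (at most one coda consonant is licensed; onsets are limited to one consonant).
Inserting the epenthetic vowel yields /m/ → /mo/, /m/ → /mo/, /w/ → /wo/.

moʃanɪjmoθalwo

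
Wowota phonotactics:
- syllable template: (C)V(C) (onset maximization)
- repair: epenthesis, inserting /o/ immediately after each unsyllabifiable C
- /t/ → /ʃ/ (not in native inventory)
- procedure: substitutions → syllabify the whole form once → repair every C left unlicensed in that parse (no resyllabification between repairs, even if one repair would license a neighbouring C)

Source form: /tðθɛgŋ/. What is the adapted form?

Substitution: /t/ → /ʃ/, giving /ʃðθɛgŋ/.
Under (C)V(C), the unsyllabifiable consonants are /ʃ/, /ð/, /ŋ/ (at most one coda consonant is licensed; onsets are limited to one consonant).
Each unlicensed consonant becomes the onset of a new syllable: /ʃ/ → /ʃo/, /ð/ → /ðo/, /ŋ/ → /ŋo/.

ʃoðoθɛgŋo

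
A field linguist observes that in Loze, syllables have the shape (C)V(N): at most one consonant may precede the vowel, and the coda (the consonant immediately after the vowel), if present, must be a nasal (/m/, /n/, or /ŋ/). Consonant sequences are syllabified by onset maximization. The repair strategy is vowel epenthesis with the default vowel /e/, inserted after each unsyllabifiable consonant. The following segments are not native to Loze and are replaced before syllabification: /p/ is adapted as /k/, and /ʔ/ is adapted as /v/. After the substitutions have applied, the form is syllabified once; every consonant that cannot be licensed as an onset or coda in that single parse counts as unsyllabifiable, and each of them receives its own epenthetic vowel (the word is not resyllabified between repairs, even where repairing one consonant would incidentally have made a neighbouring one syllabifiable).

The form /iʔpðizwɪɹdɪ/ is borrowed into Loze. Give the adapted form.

Substitution: /ʔ/ → /v/, /p/ → /k/, giving /ivkðizwɪɹdɪ/.
Syllabifying with onset maximization leaves /v/, /k/, /z/, /ɹ/ stranded (only a nasal (/m/, /n/, or /ŋ/) is licensed in coda position; onsets are limited to one consonant).
Epenthesis after each stranded consonant: /v/ → /ve/, /k/ → /ke/, /z/ → /ze/, /ɹ/ → /ɹe/.

ivekeðizewɪɹedɪ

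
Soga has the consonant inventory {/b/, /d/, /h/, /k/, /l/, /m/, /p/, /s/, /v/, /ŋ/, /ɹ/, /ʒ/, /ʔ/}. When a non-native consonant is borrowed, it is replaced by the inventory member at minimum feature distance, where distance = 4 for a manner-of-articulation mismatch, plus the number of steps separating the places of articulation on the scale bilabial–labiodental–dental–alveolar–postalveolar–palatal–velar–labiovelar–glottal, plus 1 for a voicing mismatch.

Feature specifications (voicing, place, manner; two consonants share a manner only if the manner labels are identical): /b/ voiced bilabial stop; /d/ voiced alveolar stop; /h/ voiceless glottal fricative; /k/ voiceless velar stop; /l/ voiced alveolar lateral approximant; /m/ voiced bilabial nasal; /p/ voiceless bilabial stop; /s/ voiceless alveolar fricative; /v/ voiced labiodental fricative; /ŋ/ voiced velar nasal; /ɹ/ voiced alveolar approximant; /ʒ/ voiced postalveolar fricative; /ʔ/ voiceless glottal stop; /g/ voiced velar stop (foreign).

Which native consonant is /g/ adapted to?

k

/k/ is closest: same manner (stop), place distance 0 (velar→velar), voicing differs (+1); total 1. Next closest is /d/ at distance 3.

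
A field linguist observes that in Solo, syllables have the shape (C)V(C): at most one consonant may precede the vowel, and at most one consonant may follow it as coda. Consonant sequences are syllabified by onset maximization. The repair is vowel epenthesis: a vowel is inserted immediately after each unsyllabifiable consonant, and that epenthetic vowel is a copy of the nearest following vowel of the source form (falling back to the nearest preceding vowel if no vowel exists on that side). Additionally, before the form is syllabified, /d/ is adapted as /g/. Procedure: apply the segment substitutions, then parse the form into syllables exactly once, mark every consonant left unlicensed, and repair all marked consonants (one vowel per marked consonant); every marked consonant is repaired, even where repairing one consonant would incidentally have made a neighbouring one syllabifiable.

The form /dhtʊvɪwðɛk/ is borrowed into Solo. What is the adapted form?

Substitution: /d/ → /g/, giving /ghtʊvɪwðɛk/.
The consonants /g/, /h/ cannot be parsed into a legal (C)V(C) syllable (at most one coda consonant is licensed; onsets are limited to one consonant).
Inserting the epenthetic vowel yields /g/ → /gʊ/, /h/ → /hʊ/.

gʊhʊtʊvɪwðɛk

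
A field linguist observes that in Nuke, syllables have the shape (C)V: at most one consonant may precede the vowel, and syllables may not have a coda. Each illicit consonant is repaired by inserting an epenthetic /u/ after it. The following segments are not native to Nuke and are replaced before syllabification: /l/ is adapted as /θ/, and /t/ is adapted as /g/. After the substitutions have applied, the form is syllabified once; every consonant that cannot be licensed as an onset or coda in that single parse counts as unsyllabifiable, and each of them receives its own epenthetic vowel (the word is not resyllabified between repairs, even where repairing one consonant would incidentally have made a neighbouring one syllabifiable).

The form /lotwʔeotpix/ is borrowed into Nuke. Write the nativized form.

θoguwuʔeogupixu

Substitution: /l/ → /θ/, /t/ → /g/, giving /θogwʔeogpix/.
Syllabifying with onset maximization leaves /g/, /w/, /g/, /x/ stranded (no codas are permitted; onsets are limited to one consonant).
Epenthesis after each stranded consonant: /g/ → /gu/, /w/ → /wu/, /g/ → /gu/, /x/ → /xu/.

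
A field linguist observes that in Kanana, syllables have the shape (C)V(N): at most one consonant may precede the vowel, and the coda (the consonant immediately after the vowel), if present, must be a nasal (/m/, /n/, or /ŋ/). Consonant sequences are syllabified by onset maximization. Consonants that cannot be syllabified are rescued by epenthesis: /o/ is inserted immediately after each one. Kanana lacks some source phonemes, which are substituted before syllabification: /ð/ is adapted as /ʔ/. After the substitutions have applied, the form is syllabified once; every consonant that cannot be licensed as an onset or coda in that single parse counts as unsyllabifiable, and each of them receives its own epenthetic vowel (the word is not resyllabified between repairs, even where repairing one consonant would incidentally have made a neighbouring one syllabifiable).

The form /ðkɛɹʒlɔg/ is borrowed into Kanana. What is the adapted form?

Substitution: /ð/ → /ʔ/, giving /ʔkɛɹʒlɔg/.
Syllabifying with onset maximization leaves /ʔ/, /ɹ/, /ʒ/, /g/ stranded (only a nasal (/m/, /n/, or /ŋ/) is licensed in coda position; onsets are limited to one consonant).
Each unlicensed consonant becomes the onset of a new syllable: /ʔ/ → /ʔo/, /ɹ/ → /ɹo/, /ʒ/ → /ʒo/, /g/ → /go/.

ʔokɛɹoʒolɔgo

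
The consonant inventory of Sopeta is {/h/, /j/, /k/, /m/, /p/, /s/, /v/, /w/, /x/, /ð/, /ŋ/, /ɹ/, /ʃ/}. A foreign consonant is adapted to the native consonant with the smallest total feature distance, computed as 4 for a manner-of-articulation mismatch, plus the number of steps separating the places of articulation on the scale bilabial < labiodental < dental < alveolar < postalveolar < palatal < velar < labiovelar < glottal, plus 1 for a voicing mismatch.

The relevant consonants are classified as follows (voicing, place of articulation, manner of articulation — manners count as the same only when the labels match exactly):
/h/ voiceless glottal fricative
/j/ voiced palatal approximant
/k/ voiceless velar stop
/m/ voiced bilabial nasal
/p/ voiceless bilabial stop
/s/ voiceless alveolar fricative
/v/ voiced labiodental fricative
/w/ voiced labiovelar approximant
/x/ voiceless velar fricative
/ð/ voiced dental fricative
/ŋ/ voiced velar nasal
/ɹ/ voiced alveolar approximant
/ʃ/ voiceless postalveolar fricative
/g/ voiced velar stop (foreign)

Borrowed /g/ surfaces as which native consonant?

k

/k/ is closest: same manner (stop), place distance 0 (velar→velar), voicing differs (+1); total 1. Next closest is /ŋ/ at distance 4.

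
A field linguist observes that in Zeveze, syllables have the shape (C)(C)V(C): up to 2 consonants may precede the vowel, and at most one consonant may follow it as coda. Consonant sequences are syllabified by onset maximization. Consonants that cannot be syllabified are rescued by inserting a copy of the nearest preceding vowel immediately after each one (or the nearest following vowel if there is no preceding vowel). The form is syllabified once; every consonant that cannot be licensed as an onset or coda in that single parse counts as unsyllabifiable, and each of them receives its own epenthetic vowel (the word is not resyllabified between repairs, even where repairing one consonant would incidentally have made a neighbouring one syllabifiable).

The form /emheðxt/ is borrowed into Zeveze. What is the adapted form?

Under (C)(C)V(C), the unsyllabifiable consonants are /x/, /t/ (at most one coda consonant is licensed; onsets may contain at most 2 consonants).
Each unlicensed consonant becomes the onset of a new syllable: /x/ → /xe/, /t/ → /te/.

emheðxete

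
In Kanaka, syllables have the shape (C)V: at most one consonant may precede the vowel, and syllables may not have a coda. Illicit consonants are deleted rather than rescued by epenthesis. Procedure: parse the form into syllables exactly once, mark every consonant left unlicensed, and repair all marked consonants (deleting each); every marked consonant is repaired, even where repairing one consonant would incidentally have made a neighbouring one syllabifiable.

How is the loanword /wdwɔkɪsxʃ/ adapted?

The consonants /w/, /d/, /s/, /x/, /ʃ/ cannot be parsed into a legal (C)V syllable (no codas are permitted; onsets are limited to one consonant).
Deletion applies to /w/, /d/, /s/, /x/, /ʃ/.

wɔkɪ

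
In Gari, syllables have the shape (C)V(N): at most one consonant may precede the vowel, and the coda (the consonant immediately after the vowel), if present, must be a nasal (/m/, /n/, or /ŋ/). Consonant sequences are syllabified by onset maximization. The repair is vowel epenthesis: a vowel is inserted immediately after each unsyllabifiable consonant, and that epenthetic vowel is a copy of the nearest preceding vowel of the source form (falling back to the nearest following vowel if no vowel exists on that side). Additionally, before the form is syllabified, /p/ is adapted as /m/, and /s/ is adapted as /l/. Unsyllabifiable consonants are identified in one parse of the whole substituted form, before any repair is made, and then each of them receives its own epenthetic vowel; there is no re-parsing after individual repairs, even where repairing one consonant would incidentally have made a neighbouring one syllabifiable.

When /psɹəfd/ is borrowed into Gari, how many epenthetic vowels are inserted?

4

After substitution the input is /mlɹəfd/.
The unsyllabifiable consonants are /m/, /l/, /f/, /d/; each receives one epenthetic vowel.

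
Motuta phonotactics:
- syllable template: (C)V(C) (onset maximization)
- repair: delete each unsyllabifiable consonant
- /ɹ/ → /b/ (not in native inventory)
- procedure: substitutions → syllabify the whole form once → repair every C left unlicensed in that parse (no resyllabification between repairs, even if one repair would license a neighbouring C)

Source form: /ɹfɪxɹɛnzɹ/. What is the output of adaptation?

fɪxbɛn

Substitution: /ɹ/ → /b/, giving /bfɪxbɛnzb/.
The consonants /b/, /z/, /b/ cannot be parsed into a legal (C)V(C) syllable (at most one coda consonant is licensed; onsets are limited to one consonant).
Each unlicensed consonant is deleted: /b/, /z/, /b/.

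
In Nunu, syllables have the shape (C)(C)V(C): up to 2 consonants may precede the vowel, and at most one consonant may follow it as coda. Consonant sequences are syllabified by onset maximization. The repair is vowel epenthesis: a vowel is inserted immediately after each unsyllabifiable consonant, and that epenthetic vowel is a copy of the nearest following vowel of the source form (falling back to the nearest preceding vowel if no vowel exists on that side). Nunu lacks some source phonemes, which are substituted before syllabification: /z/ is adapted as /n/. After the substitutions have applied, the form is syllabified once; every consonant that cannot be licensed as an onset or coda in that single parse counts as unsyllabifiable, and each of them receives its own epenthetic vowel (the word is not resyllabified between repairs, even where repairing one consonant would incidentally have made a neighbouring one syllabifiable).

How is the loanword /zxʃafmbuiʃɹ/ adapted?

naxʃafmbuiʃɹi

Substitution: /z/ → /n/, giving /nxʃafmbuiʃɹ/.
Under (C)(C)V(C), the unsyllabifiable consonants are /n/, /ɹ/ (at most one coda consonant is licensed; onsets may contain at most 2 consonants).
Each unlicensed consonant becomes the onset of a new syllable: /n/ → /na/, /ɹ/ → /ɹi/.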